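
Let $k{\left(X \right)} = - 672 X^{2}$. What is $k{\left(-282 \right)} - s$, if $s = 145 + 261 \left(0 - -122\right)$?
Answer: $-53472115$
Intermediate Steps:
$s = 31987$ ($s = 145 + 261 \left(0 + 122\right) = 145 + 261 \cdot 122 = 145 + 31842 = 31987$)
$k{\left(-282 \right)} - s = - 672 \left(-282\right)^{2} - 31987 = \left(-672\right) 79524 - 31987 = -53440128 - 31987 = -53472115$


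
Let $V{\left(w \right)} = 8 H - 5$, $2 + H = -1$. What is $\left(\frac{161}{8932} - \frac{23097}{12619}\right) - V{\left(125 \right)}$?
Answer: $\frac{437771941}{16101844} \approx 27.188$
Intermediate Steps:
$H = -3$ ($H = -2 - 1 = -3$)
$V{\left(w \right)} = -29$ ($V{\left(w \right)} = 8 \left(-3\right) - 5 = -24 - 5 = -29$)
$\left(\frac{161}{8932} - \frac{23097}{12619}\right) - V{\left(125 \right)} = \left(\frac{161}{8932} - \frac{23097}{12619}\right) - -29 = \left(161 \cdot \frac{1}{8932} - \frac{23097}{12619}\right) + 29 = \left(\frac{23}{1276} - \frac{23097}{12619}\right) + 29 = - \frac{29181535}{16101844} + 29 = \frac{437771941}{16101844}$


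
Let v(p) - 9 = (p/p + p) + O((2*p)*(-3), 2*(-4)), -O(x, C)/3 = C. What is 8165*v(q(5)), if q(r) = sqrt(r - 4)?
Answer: 285775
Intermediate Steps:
q(r) = sqrt(-4 + r)
O(x, C) = -3*C
v(p) = 34 + p (v(p) = 9 + ((p/p + p) - 6*(-4)) = 9 + ((1 + p) - 3*(-8)) = 9 + ((1 + p) + 24) = 9 + (25 + p) = 34 + p)
8165*v(q(5)) = 8165*(34 + sqrt(-4 + 5)) = 8165*(34 + sqrt(1)) = 8165*(34 + 1) = 8165*35 = 285775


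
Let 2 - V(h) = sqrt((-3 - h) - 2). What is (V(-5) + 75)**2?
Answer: 5929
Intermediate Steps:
V(h) = 2 - sqrt(-5 - h) (V(h) = 2 - sqrt((-3 - h) - 2) = 2 - sqrt(-5 - h))
(V(-5) + 75)**2 = ((2 - sqrt(-5 - 1*(-5))) + 75)**2 = ((2 - sqrt(-5 + 5)) + 75)**2 = ((2 - sqrt(0)) + 75)**2 = ((2 - 1*0) + 75)**2 = ((2 + 0) + 75)**2 = (2 + 75)**2 = 77**2 = 5929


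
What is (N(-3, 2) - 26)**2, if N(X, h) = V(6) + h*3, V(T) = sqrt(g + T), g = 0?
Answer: (20 - sqrt(6))**2 ≈ 308.02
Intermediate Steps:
V(T) = sqrt(T) (V(T) = sqrt(0 + T) = sqrt(T))
N(X, h) = sqrt(6) + 3*h (N(X, h) = sqrt(6) + h*3 = sqrt(6) + 3*h)
(N(-3, 2) - 26)**2 = ((sqrt(6) + 3*2) - 26)**2 = ((sqrt(6) + 6) - 26)**2 = ((6 + sqrt(6)) - 26)**2 = (-20 + sqrt(6))**2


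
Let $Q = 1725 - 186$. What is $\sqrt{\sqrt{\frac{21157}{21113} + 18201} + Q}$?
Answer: $\frac{\sqrt{686022745491 + 21113 \sqrt{8113702042310}}}{21113} \approx 40.914$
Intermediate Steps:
$Q = 1539$ ($Q = 1725 - 186 = 1539$)
$\sqrt{\sqrt{\frac{21157}{21113} + 18201} + Q} = \sqrt{\sqrt{\frac{21157}{21113} + 18201} + 1539} = \sqrt{\sqrt{\frac{384298870}{21113}} + 1539} = \sqrt{\frac{\sqrt{8113702042310}}{21113} + 1539} = \sqrt{1539 + \frac{\sqrt{8113702042310}}{21113}}$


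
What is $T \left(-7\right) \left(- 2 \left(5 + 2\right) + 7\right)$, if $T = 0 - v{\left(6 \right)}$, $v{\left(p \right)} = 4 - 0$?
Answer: $-196$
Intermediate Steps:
$v{\left(p \right)} = 4$ ($v{\left(p \right)} = 4 + 0 = 4$)
$T = -4$ ($T = 0 - 4 = -4$)
$T \left(-7\right) \left(- 2 \left(5 + 2\right) + 7\right) = \left(-4\right) \left(-7\right) \left(- 2 \left(5 + 2\right) + 7\right) = 28 \left(\left(-2\right) 7 + 7\right) = 28 \left(-14 + 7\right) = 28 \left(-7\right) = -196$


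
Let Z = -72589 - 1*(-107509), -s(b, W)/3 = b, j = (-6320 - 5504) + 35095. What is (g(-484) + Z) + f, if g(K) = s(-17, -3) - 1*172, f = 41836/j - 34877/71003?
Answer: 57500922840428/1652310813 ≈ 34800.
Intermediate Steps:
j = 23271 (j = -11824 + 35095 = 23271)
s(b, W) = -3*b
f = 2158858841/1652310813 (f = 41836/23271 - 34877/71003 = 2158858841/1652310813 ≈ 1.3066)
Z = 34920 (Z = -72589 + 107509 = 34920)
g(K) = -121 (g(K) = -3*(-17) - 1*172 = 51 - 172 = -121)
(g(-484) + Z) + f = (-121 + 34920) + 2158858841/1652310813 = 34799 + 2158858841/1652310813 = 57500922840428/1652310813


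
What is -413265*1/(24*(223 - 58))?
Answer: -27551/264 ≈ -104.36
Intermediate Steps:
-413265*1/(24*(223 - 58)) = -413265/(165*24) = -413265/3960 = -413265*1/3960 = -27551/264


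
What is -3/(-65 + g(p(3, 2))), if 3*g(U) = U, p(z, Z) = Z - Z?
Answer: 3/65 ≈ 0.046154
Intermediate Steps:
p(z, Z) = 0
g(U) = U/3
-3/(-65 + g(p(3, 2))) = -3/(-65 + (1/3)*0) = -3/(-65 + 0) = -3/(-65) = -1/65*(-3) = 3/65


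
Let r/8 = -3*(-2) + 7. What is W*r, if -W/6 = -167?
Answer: 104208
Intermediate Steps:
W = 1002 (W = -6*(-167) = 1002)
r = 104 (r = 8*(-3*(-2) + 7) = 8*(6 + 7) = 8*13 = 104)
W*r = 1002*104 = 104208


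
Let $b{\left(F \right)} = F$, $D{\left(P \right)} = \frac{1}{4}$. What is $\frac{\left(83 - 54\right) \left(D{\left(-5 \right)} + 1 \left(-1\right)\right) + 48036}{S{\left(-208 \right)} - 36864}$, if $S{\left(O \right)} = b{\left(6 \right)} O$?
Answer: $- \frac{64019}{50816} \approx -1.2598$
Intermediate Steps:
$D{\left(P \right)} = \frac{1}{4}$
$S{\left(O \right)} = 6 O$
$\frac{\left(83 - 54\right) \left(D{\left(-5 \right)} + 1 \left(-1\right)\right) + 48036}{S{\left(-208 \right)} - 36864} = \frac{\left(83 - 54\right) \left(\frac{1}{4} + 1 \left(-1\right)\right) + 48036}{6 \left(-208\right) - 36864} = \frac{29 \left(\frac{1}{4} - 1\right) + 48036}{-1248 - 36864} = \frac{29 \left(- \frac{3}{4}\right) + 48036}{-38112} = \left(- \frac{87}{4} + 48036\right) \left(- \frac{1}{38112}\right) = \frac{192057}{4} \left(- \frac{1}{38112}\right) = - \frac{64019}{50816}$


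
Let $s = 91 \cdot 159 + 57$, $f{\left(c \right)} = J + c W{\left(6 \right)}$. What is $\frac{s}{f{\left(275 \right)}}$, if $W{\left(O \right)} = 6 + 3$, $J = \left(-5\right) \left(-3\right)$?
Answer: $\frac{2421}{415} \approx 5.8337$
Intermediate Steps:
$J = 15$
$W{\left(O \right)} = 9$
$f{\left(c \right)} = 15 + 9 c$ ($f{\left(c \right)} = 15 + c 9 = 15 + 9 c$)
$s = 14526$ ($s = 14469 + 57 = 14526$)
$\frac{s}{f{\left(275 \right)}} = \frac{14526}{15 + 9 \cdot 275} = \frac{14526}{15 + 2475} = \frac{14526}{2490} = 14526 \cdot \frac{1}{2490} = \frac{2421}{415}$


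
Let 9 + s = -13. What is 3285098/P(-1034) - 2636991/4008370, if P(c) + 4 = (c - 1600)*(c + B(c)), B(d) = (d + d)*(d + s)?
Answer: -758717720203489/1152291479082320 ≈ -0.65844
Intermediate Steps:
s = -22 (s = -9 - 13 = -22)
B(d) = 2*d*(-22 + d) (B(d) = (d + d)*(d - 22) = (2*d)*(-22 + d) = 2*d*(-22 + d))
P(c) = -4 + (-1600 + c)*(c + 2*c*(-22 + c)) (P(c) = -4 + (c - 1600)*(c + 2*c*(-22 + c)) = -4 + (-1600 + c)*(c + 2*c*(-22 + c)))
3285098/P(-1034) - 2636991/4008370 = 3285098/(-4 - 3243*(-1034)² + 2*(-1034)³ + 68800*(-1034)) - 2636991/4008370 = 3285098/(-4 - 3243*1069156 + 2*(-1105507304) - 71139200) - 2636991*1/4008370 = 3285098/(-4 - 3467272908 - 2211014608 - 71139200) - 2636991/4008370 = 3285098/(-5749426720) - 2636991/4008370 = 3285098*(-1/5749426720) - 2636991/4008370 = -1642549/2874713360 - 2636991/4008370 = -758717720203489/1152291479082320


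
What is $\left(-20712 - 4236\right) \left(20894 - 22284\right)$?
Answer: $34677720$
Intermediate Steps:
$\left(-20712 - 4236\right) \left(20894 - 22284\right) = \left(-24948\right) \left(-1390\right) = 34677720$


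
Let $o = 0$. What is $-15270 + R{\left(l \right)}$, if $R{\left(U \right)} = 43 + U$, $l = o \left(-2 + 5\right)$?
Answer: $-15227$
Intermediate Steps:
$l = 0$ ($l = 0 \left(-2 + 5\right) = 0 \cdot 3 = 0$)
$-15270 + R{\left(l \right)} = -15270 + \left(43 + 0\right) = -15270 + 43 = -15227$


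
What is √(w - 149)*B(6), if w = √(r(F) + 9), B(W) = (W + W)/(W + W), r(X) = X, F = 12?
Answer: √(-149 + √21) ≈ 12.017*I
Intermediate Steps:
B(W) = 1 (B(W) = (2*W)/((2*W)) = (2*W)*(1/(2*W)) = 1)
w = √21 (w = √(12 + 9) = √21 ≈ 4.5826)
√(w - 149)*B(6) = √(√21 - 149)*1 = √(-149 + √21)*1 = √(-149 + √21)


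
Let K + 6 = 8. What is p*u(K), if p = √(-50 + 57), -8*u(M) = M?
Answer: -√7/4 ≈ -0.66144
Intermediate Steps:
K = 2 (K = -6 + 8 = 2)
u(M) = -M/8
p = √7 ≈ 2.6458
p*u(K) = √7*(-⅛*2) = √7*(-¼) = -√7/4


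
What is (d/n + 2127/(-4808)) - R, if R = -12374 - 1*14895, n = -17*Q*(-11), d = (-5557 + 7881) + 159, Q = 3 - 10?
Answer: 171607419261/6293672 ≈ 27267.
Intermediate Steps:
Q = -7
d = 2483 (d = 2324 + 159 = 2483)
n = -1309 (n = -17*(-7)*(-11) = 119*(-11) = -1309)
R = -27269 (R = -12374 - 14895 = -27269)
(d/n + 2127/(-4808)) - R = (2483/(-1309) + 2127/(-4808)) - 1*(-27269) = (2483*(-1/1309) + 2127*(-1/4808)) + 27269 = (-2483/1309 - 2127/4808) + 27269 = -14722507/6293672 + 27269 = 171607419261/6293672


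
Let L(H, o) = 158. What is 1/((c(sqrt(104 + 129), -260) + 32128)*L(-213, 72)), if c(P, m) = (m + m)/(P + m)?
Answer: 67640693/343380757564732 - 65*sqrt(233)/1373523030258928 ≈ 1.9698e-7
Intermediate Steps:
c(P, m) = 2*m/(P + m) (c(P, m) = (2*m)/(P + m) = 2*m/(P + m))
1/((c(sqrt(104 + 129), -260) + 32128)*L(-213, 72)) = 1/((2*(-260)/(sqrt(104 + 129) - 260) + 32128)*158) = (1/158)/(2*(-260)/(sqrt(233) - 260) + 32128) = (1/158)/(2*(-260)/(-260 + sqrt(233)) + 32128) = (1/158)/(-520/(-260 + sqrt(233)) + 32128) = (1/158)/(32128 - 520/(-260 + sqrt(233))) = 1/(158*(32128 - 520/(-260 + sqrt(233))))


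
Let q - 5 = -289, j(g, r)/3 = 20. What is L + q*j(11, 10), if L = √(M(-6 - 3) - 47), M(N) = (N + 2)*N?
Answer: -17036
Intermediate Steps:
j(g, r) = 60 (j(g, r) = 3*20 = 60)
q = -284 (q = 5 - 289 = -284)
M(N) = N*(2 + N) (M(N) = (2 + N)*N = N*(2 + N))
L = 4 (L = √((-6 - 3)*(2 + (-6 - 3)) - 47) = √(-9*(2 - 9) - 47) = √(-9*(-7) - 47) = √(63 - 47) = √16 = 4)
L + q*j(11, 10) = 4 - 284*60 = 4 - 17040 = -17036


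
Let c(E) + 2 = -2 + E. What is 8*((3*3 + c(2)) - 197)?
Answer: -1520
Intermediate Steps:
c(E) = -4 + E (c(E) = -2 + (-2 + E) = -4 + E)
8*((3*3 + c(2)) - 197) = 8*((3*3 + (-4 + 2)) - 197) = 8*((9 - 2) - 197) = 8*(7 - 197) = 8*(-190) = -1520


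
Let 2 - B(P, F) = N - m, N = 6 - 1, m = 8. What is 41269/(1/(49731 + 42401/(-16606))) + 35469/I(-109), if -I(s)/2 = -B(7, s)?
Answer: 85199026380466/41515 ≈ 2.0522e+9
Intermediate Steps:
N = 5
B(P, F) = 5 (B(P, F) = 2 - (5 - 1*8) = 2 - (5 - 8) = 2 - 1*(-3) = 2 + 3 = 5)
I(s) = 10 (I(s) = -(-2)*5 = -2*(-5) = 10)
41269/(1/(49731 + 42401/(-16606))) + 35469/I(-109) = 41269/(1/(49731 + 42401/(-16606))) + 35469/10 = 41269/(1/(49731 + 42401*(-1/16606))) + 35469*(⅒) = 41269/(1/(49731 - 42401/16606)) + 35469/10 = 41269/(1/(825790585/16606)) + 35469/10 = 41269/(16606/825790585) + 35469/10 = 41269*(825790585/16606) + 35469/10 = 34079551652365/16606 + 35469/10 = 85199026380466/41515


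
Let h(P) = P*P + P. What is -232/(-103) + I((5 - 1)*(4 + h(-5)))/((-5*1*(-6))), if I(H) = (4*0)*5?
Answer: 232/103 ≈ 2.2524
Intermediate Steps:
h(P) = P + P² (h(P) = P² + P = P + P²)
I(H) = 0 (I(H) = 0*5 = 0)
-232/(-103) + I((5 - 1)*(4 + h(-5)))/((-5*1*(-6))) = -232/(-103) + 0/((-5*1*(-6))) = -232*(-1/103) + 0/((-5*(-6))) = 232/103 + 0/30 = 232/103 + 0*(1/30) = 232/103 + 0 = 232/103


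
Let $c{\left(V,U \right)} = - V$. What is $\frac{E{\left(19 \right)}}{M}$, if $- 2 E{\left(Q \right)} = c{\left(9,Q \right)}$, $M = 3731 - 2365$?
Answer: $\frac{9}{2732} \approx 0.0032943$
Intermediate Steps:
$M = 1366$
$E{\left(Q \right)} = \frac{9}{2}$ ($E{\left(Q \right)} = - \frac{\left(-1\right) 9}{2} = \left(- \frac{1}{2}\right) \left(-9\right) = \frac{9}{2}$)
$\frac{E{\left(19 \right)}}{M} = \frac{9}{2 \cdot 1366} = \frac{9}{2} \cdot \frac{1}{1366} = \frac{9}{2732}$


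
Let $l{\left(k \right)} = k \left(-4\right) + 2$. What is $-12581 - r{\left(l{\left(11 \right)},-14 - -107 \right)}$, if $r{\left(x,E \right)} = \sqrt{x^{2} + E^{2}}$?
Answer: $-12581 - 3 \sqrt{1157} \approx -12683.0$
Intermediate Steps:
$l{\left(k \right)} = 2 - 4 k$ ($l{\left(k \right)} = - 4 k + 2 = 2 - 4 k$)
$r{\left(x,E \right)} = \sqrt{E^{2} + x^{2}}$
$-12581 - r{\left(l{\left(11 \right)},-14 - -107 \right)} = -12581 - \sqrt{\left(-14 - -107\right)^{2} + \left(2 - 44\right)^{2}} = -12581 - \sqrt{\left(-14 + 107\right)^{2} + \left(2 - 44\right)^{2}} = -12581 - \sqrt{93^{2} + \left(-42\right)^{2}} = -12581 - \sqrt{8649 + 1764} = -12581 - \sqrt{10413} = -12581 - 3 \sqrt{1157}$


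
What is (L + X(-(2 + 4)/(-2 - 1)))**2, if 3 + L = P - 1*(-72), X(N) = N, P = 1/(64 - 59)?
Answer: 126736/25 ≈ 5069.4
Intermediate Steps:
P = 1/5 ≈ 0.20000
L = 346/5 (L = -3 + (1/5 - 1*(-72)) = -3 + (1/5 + 72) = -3 + 361/5 = 346/5 ≈ 69.200)
(L + X(-(2 + 4)/(-2 - 1)))**2 = (346/5 - (2 + 4)/(-2 - 1))**2 = (346/5 - 6/(-3))**2 = (346/5 - 6*(-1)/3)**2 = (346/5 - 1*(-2))**2 = (346/5 + 2)**2 = (356/5)**2 = 126736/25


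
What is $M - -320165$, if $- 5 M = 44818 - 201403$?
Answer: $351482$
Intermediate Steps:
$M = 31317$ ($M = - \frac{44818 - 201403}{5} = \left(- \frac{1}{5}\right) \left(-156585\right) = 31317$)
$M - -320165 = 31317 - -320165 = 31317 + 320165 = 351482$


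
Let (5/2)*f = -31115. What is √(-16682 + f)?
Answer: 2*I*√7282 ≈ 170.67*I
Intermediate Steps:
f = -12446 (f = (⅖)*(-31115) = -12446)
√(-16682 + f) = √(-16682 - 12446) = √(-29128) = 2*I*√7282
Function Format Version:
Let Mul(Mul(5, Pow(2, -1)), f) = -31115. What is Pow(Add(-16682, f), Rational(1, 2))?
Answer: Mul(2, I, Pow(7282, Rational(1, 2))) ≈ Mul(170.67, I)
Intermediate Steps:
f = -12446 (f = Mul(Rational(2, 5), -31115) = -12446)
Pow(Add(-16682, f), Rational(1, 2)) = Pow(Add(-16682, -12446), Rational(1, 2)) = Pow(-29128, Rational(1, 2)) = Mul(2, I, Pow(7282, Rational(1, 2)))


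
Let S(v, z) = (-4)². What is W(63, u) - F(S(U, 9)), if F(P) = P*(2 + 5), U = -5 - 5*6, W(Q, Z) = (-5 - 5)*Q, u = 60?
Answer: -742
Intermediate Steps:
W(Q, Z) = -10*Q
U = -35 (U = -5 - 30 = -35)
S(v, z) = 16
F(P) = 7*P (F(P) = P*7 = 7*P)
W(63, u) - F(S(U, 9)) = -10*63 - 7*16 = -630 - 1*112 = -630 - 112 = -742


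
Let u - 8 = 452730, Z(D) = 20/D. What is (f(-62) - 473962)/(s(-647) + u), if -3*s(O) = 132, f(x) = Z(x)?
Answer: -667856/637887 ≈ -1.0470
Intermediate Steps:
f(x) = 20/x
s(O) = -44 (s(O) = -⅓*132 = -44)
u = 452738 (u = 8 + 452730 = 452738)
(f(-62) - 473962)/(s(-647) + u) = (20/(-62) - 473962)/(-44 + 452738) = (20*(-1/62) - 473962)/452694 = (-10/31 - 473962)*(1/452694) = -14692832/31*1/452694 = -667856/637887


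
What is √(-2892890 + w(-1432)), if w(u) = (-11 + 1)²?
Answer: I*√2892790 ≈ 1700.8*I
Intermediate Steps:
w(u) = 100 (w(u) = (-10)² = 100)
√(-2892890 + w(-1432)) = √(-2892890 + 100) = √(-2892790) = I*√2892790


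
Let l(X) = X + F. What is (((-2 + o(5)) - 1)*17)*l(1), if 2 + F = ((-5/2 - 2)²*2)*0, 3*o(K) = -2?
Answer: 187/3 ≈ 62.333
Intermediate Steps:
o(K) = -⅔ (o(K) = (⅓)*(-2) = -⅔)
F = -2 (F = -2 + ((-5/2 - 2)²*2)*0 = -2 + ((-9/2)²*2)*0 = -2 + ((81/4)*2)*0 = -2 + (81/2)*0 = -2 + 0 = -2)
l(X) = -2 + X (l(X) = X - 2 = -2 + X)
(((-2 + o(5)) - 1)*17)*l(1) = (((-2 - ⅔) - 1)*17)*(-2 + 1) = ((-8/3 - 1)*17)*(-1) = -11/3*17*(-1) = -187/3*(-1) = 187/3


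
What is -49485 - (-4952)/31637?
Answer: -1565551993/31637 ≈ -49485.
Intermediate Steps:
-49485 - (-4952)/31637 = -49485 - 1*(-4952/31637) = -49485 + 4952/31637 = -1565551993/31637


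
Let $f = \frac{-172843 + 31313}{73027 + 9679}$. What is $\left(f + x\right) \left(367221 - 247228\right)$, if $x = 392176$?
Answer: $\frac{1945996480476459}{41353} \approx 4.7058 \cdot 10^{10}$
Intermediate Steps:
$f = - \frac{70765}{41353}$ ($f = - \frac{141530}{82706} = \left(-141530\right) \frac{1}{82706} = - \frac{70765}{41353} \approx -1.7112$)
$\left(f + x\right) \left(367221 - 247228\right) = \left(- \frac{70765}{41353} + 392176\right) \left(367221 - 247228\right) = \frac{16217583363}{41353} \cdot 119993 = \frac{1945996480476459}{41353}$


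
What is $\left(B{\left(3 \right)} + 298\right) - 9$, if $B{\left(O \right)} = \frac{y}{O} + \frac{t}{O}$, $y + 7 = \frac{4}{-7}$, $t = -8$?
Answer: $\frac{5960}{21} \approx 283.81$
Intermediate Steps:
$y = - \frac{53}{7}$ ($y = -7 + \frac{4}{-7} = -7 + 4 \left(- \frac{1}{7}\right) = -7 - \frac{4}{7} = - \frac{53}{7} \approx -7.5714$)
$B{\left(O \right)} = - \frac{109}{7 O}$ ($B{\left(O \right)} = - \frac{53}{7 O} - \frac{8}{O} = - \frac{109}{7 O}$)
$\left(B{\left(3 \right)} + 298\right) - 9 = \left(- \frac{109}{7 \cdot 3} + 298\right) - 9 = \left(\left(- \frac{109}{7}\right) \frac{1}{3} + 298\right) - 9 = \left(- \frac{109}{21} + 298\right) - 9 = \frac{6149}{21} - 9 = \frac{5960}{21}$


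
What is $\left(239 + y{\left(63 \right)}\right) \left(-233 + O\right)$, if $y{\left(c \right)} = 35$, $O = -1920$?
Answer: $-589922$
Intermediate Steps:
$\left(239 + y{\left(63 \right)}\right) \left(-233 + O\right) = \left(239 + 35\right) \left(-233 - 1920\right) = 274 \left(-2153\right) = -589922$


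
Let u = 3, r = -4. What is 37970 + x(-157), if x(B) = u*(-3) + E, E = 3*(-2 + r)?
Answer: 37943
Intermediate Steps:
E = -18 (E = 3*(-2 - 4) = 3*(-6) = -18)
x(B) = -27 (x(B) = 3*(-3) - 18 = -9 - 18 = -27)
37970 + x(-157) = 37970 - 27 = 37943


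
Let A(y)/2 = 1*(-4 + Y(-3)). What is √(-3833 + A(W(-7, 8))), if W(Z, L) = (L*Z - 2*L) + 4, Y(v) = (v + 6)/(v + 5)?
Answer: I*√3838 ≈ 61.952*I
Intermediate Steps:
Y(v) = (6 + v)/(5 + v)
W(Z, L) = 4 - 2*L + L*Z (W(Z, L) = (-2*L + L*Z) + 4 = 4 - 2*L + L*Z)
A(y) = -5 (A(y) = 2*(1*(-4 + (6 - 3)/(5 - 3))) = 2*(1*(-4 + 3/2)) = 2*(1*(-5/2)) = 2*(-5/2) = -5)
√(-3833 + A(W(-7, 8))) = √(-3833 - 5) = √(-3838) = I*√3838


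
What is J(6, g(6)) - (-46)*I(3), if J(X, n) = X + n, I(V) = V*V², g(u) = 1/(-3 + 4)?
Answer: 1249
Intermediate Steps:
g(u) = 1 (g(u) = 1/1 = 1)
I(V) = V³
J(6, g(6)) - (-46)*I(3) = (6 + 1) - (-46)*3³ = 7 - (-46)*27 = 7 - 1*(-1242) = 7 + 1242 = 1249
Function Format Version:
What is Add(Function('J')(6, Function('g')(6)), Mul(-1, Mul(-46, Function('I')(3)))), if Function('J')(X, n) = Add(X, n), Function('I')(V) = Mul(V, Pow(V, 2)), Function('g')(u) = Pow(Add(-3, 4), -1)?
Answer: 1249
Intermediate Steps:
Function('g')(u) = 1 (Function('g')(u) = Pow(1, -1) = 1)
Function('I')(V) = Pow(V, 3)
Add(Function('J')(6, Function('g')(6)), Mul(-1, Mul(-46, Function('I')(3)))) = Add(Add(6, 1), Mul(-1, Mul(-46, Pow(3, 3)))) = Add(7, Mul(-1, Mul(-46, 27))) = Add(7, Mul(-1, -1242)) = Add(7, 1242) = 1249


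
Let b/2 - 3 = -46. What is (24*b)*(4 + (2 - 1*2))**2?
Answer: -33024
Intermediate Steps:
b = -86 (b = 6 + 2*(-46) = 6 - 92 = -86)
(24*b)*(4 + (2 - 1*2))**2 = (24*(-86))*(4 + (2 - 1*2))**2 = -2064*(4 + (2 - 2))**2 = -2064*(4 + 0)**2 = -2064*4**2 = -2064*16 = -33024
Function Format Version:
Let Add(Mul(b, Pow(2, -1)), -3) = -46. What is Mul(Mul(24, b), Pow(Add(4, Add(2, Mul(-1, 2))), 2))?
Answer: -33024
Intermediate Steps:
b = -86 (b = Add(6, Mul(2, -46)) = Add(6, -92) = -86)
Mul(Mul(24, b), Pow(Add(4, Add(2, Mul(-1, 2))), 2)) = Mul(Mul(24, -86), Pow(Add(4, Add(2, Mul(-1, 2))), 2)) = Mul(-2064, Pow(Add(4, Add(2, -2)), 2)) = Mul(-2064, Pow(Add(4, 0), 2)) = Mul(-2064, Pow(4, 2)) = Mul(-2064, 16) = -33024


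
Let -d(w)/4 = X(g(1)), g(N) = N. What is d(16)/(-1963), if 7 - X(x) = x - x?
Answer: 28/1963 ≈ 0.014264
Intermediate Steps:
X(x) = 7 (X(x) = 7 - (x - x) = 7 - 1*0 = 7 + 0 = 7)
d(w) = -28 (d(w) = -4*7 = -28)
d(16)/(-1963) = -28/(-1963) = -28*(-1/1963) = 28/1963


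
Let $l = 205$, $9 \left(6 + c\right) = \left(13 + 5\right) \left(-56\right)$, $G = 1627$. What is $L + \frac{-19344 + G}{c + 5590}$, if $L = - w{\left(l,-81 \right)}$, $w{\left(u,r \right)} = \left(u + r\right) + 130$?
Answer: $- \frac{1407605}{5472} \approx -257.24$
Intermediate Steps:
$c = -118$ ($c = -6 + \frac{\left(13 + 5\right) \left(-56\right)}{9} = -6 + \frac{18 \left(-56\right)}{9} = -6 + \frac{1}{9} \left(-1008\right) = -6 - 112 = -118$)
$w{\left(u,r \right)} = 130 + r + u$ ($w{\left(u,r \right)} = \left(r + u\right) + 130 = 130 + r + u$)
$L = -254$ ($L = - (130 - 81 + 205) = \left(-1\right) 254 = -254$)
$L + \frac{-19344 + G}{c + 5590} = -254 + \frac{-19344 + 1627}{-118 + 5590} = -254 - \frac{17717}{5472} = - \frac{1407605}{5472}$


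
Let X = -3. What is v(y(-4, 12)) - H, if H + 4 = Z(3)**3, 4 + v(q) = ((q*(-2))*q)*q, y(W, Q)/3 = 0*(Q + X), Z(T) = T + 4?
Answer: -343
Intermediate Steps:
Z(T) = 4 + T
y(W, Q) = 0 (y(W, Q) = 3*(0*(Q - 3)) = 3*(0*(-3 + Q)) = 3*0 = 0)
v(q) = -4 - 2*q**3 (v(q) = -4 + ((q*(-2))*q)*q = -4 + ((-2*q)*q)*q = -4 + (-2*q**2)*q = -4 - 2*q**3)
H = 339 (H = -4 + (4 + 3)**3 = -4 + 7**3 = -4 + 343 = 339)
v(y(-4, 12)) - H = (-4 - 2*0**3) - 1*339 = (-4 - 2*0) - 339 = (-4 + 0) - 339 = -4 - 339 = -343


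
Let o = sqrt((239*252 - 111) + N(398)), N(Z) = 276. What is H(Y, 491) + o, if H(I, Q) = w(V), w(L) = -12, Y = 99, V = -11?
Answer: -12 + sqrt(60393) ≈ 233.75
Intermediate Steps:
H(I, Q) = -12
o = sqrt(60393) (o = sqrt((239*252 - 111) + 276) = sqrt((60228 - 111) + 276) = sqrt(60117 + 276) = sqrt(60393) ≈ 245.75)
H(Y, 491) + o = -12 + sqrt(60393)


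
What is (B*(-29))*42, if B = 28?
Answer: -34104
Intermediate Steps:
(B*(-29))*42 = (28*(-29))*42 = -812*42 = -34104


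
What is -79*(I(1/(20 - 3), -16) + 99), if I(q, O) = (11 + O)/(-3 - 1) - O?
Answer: -36735/4 ≈ -9183.8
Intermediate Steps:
I(q, O) = -11/4 - 5*O/4 (I(q, O) = (11 + O)/(-4) - O = (11 + O)*(-1/4) - O = (-11/4 - O/4) - O = -11/4 - 5*O/4)
-79*(I(1/(20 - 3), -16) + 99) = -79*((-11/4 - 5/4*(-16)) + 99) = -79*((-11/4 + 20) + 99) = -79*(69/4 + 99) = -79*465/4 = -1*36735/4 = -36735/4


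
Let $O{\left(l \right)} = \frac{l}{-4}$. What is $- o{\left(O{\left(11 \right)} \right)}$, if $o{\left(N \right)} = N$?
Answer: $\frac{11}{4} \approx 2.75$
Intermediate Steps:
$O{\left(l \right)} = - \frac{l}{4}$ ($O{\left(l \right)} = l \left(- \frac{1}{4}\right) = - \frac{l}{4}$)
$- o{\left(O{\left(11 \right)} \right)} = - \frac{\left(-1\right) 11}{4} = \left(-1\right) \left(- \frac{11}{4}\right) = \frac{11}{4}$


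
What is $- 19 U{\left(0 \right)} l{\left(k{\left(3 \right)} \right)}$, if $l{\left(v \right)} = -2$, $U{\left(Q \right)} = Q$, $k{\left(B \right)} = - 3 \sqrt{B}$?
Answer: $0$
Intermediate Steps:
$- 19 U{\left(0 \right)} l{\left(k{\left(3 \right)} \right)} = \left(-19\right) 0 \left(-2\right) = 0 \left(-2\right) = 0$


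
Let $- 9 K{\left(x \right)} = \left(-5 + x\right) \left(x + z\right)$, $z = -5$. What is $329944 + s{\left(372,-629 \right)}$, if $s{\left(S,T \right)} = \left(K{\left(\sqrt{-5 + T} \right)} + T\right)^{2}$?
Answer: $\frac{52184768}{81} - \frac{33680 i \sqrt{634}}{27} \approx 6.4426 \cdot 10^{5} - 31409.0 i$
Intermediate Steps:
$K{\left(x \right)} = - \frac{\left(-5 + x\right)^{2}}{9}$ ($K{\left(x \right)} = - \frac{\left(-5 + x\right) \left(x - 5\right)}{9} = - \frac{\left(-5 + x\right) \left(-5 + x\right)}{9} = - \frac{\left(-5 + x\right)^{2}}{9}$)
$s{\left(S,T \right)} = \left(- \frac{20}{9} + \frac{8 T}{9} + \frac{10 \sqrt{-5 + T}}{9}\right)^{2}$ ($s{\left(S,T \right)} = \left(\left(- \frac{25}{9} - \frac{\left(\sqrt{-5 + T}\right)^{2}}{9} + \frac{10 \sqrt{-5 + T}}{9}\right) + T\right)^{2} = \left(\left(- \frac{25}{9} - \frac{-5 + T}{9} + \frac{10 \sqrt{-5 + T}}{9}\right) + T\right)^{2} = \left(\left(- \frac{25}{9} - \left(- \frac{5}{9} + \frac{T}{9}\right) + \frac{10 \sqrt{-5 + T}}{9}\right) + T\right)^{2} = \left(\left(- \frac{20}{9} - \frac{T}{9} + \frac{10 \sqrt{-5 + T}}{9}\right) + T\right)^{2} = \left(- \frac{20}{9} + \frac{8 T}{9} + \frac{10 \sqrt{-5 + T}}{9}\right)^{2}$)
$329944 + s{\left(372,-629 \right)} = 329944 + \frac{4 \left(-10 + 4 \left(-629\right) + 5 \sqrt{-5 - 629}\right)^{2}}{81} = 329944 + \frac{4 \left(-10 - 2516 + 5 \sqrt{-634}\right)^{2}}{81} = 329944 + \frac{4 \left(-10 - 2516 + 5 i \sqrt{634}\right)^{2}}{81} = 329944 + \frac{4 \left(-2526 + 5 i \sqrt{634}\right)^{2}}{81}$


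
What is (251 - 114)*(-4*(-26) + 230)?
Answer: 45758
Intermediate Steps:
(251 - 114)*(-4*(-26) + 230) = 137*(104 + 230) = 137*334 = 45758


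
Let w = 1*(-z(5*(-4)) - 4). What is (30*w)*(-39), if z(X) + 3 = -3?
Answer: -2340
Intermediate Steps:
z(X) = -6 (z(X) = -3 - 3 = -6)
w = 2 (w = 1*(-1*(-6) - 4) = 1*(6 - 4) = 1*2 = 2)
(30*w)*(-39) = (30*2)*(-39) = 60*(-39) = -2340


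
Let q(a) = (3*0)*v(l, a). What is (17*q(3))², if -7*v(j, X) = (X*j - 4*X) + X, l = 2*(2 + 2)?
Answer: 0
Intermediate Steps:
l = 8 (l = 2*4 = 8)
v(j, X) = 3*X/7 - X*j/7 (v(j, X) = -((X*j - 4*X) + X)/7 = -((-4*X + X*j) + X)/7 = -(-3*X + X*j)/7 = 3*X/7 - X*j/7)
q(a) = 0 (q(a) = (3*0)*(a*(3 - 1*8)/7) = 0*(a*(3 - 8)/7) = 0*((⅐)*a*(-5)) = 0*(-5*a/7) = 0)
(17*q(3))² = (17*0)² = 0² = 0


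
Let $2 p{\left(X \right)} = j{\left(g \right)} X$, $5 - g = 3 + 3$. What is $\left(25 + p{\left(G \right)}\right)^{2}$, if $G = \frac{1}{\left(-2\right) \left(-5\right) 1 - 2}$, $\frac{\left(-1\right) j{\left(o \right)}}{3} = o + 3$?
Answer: $\frac{38809}{64} \approx 606.39$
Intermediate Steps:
$g = -1$ ($g = 5 - \left(3 + 3\right) = 5 - 6 = -1$)
$j{\left(o \right)} = -9 - 3 o$ ($j{\left(o \right)} = - 3 \left(o + 3\right) = - 3 \left(3 + o\right) = -9 - 3 o$)
$G = \frac{1}{8}$ ($G = \frac{1}{10 \cdot 1 - 2} = \frac{1}{10 - 2} = \frac{1}{8} \approx 0.125$)
$p{\left(X \right)} = - 3 X$ ($p{\left(X \right)} = \frac{\left(-9 - -3\right) X}{2} = \frac{\left(-9 + 3\right) X}{2} = \frac{\left(-6\right) X}{2} = - 3 X$)
$\left(25 + p{\left(G \right)}\right)^{2} = \left(25 - \frac{3}{8}\right)^{2} = \left(\frac{197}{8}\right)^{2} = \frac{38809}{64}$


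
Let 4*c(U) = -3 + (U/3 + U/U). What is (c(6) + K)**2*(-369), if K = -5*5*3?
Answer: -2075625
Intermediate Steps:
K = -75 (K = -25*3 = -75)
c(U) = -1/2 + U/12 (c(U) = (-3 + (U/3 + U/U))/4 = (-3 + (U*(1/3) + 1))/4 = (-3 + (U/3 + 1))/4 = (-3 + (1 + U/3))/4 = (-2 + U/3)/4 = -1/2 + U/12)
(c(6) + K)**2*(-369) = ((-1/2 + (1/12)*6) - 75)**2*(-369) = ((-1/2 + 1/2) - 75)**2*(-369) = (0 - 75)**2*(-369) = (-75)**2*(-369) = 5625*(-369) = -2075625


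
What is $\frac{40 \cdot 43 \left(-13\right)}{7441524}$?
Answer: $- \frac{5590}{1860381} \approx -0.0030048$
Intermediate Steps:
$\frac{40 \cdot 43 \left(-13\right)}{7441524} = 1720 \left(-13\right) \frac{1}{7441524} = \left(-22360\right) \frac{1}{7441524} = - \frac{5590}{1860381}$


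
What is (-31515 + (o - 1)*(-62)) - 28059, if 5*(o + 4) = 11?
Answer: -297002/5 ≈ -59400.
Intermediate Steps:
o = -9/5 (o = -4 + (1/5)*11 = -4 + 11/5 = -9/5 ≈ -1.8000)
(-31515 + (o - 1)*(-62)) - 28059 = (-31515 + (-9/5 - 1)*(-62)) - 28059 = (-31515 - 14/5*(-62)) - 28059 = (-31515 + 868/5) - 28059 = -156707/5 - 28059 = -297002/5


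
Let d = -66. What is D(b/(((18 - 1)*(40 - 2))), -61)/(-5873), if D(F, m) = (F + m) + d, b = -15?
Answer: 82057/3793958 ≈ 0.021628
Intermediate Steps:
D(F, m) = -66 + F + m (D(F, m) = (F + m) - 66 = -66 + F + m)
D(b/(((18 - 1)*(40 - 2))), -61)/(-5873) = (-66 - 15*1/((18 - 1)*(40 - 2)) - 61)/(-5873) = (-66 - 15/(17*38) - 61)*(-1/5873) = (-66 - 15/646 - 61)*(-1/5873) = -82057/646*(-1/5873) = 82057/3793958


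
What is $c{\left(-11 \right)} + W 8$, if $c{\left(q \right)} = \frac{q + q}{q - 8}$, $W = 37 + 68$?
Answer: $\frac{15982}{19} \approx 841.16$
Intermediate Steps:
$W = 105$
$c{\left(q \right)} = \frac{2 q}{-8 + q}$
$c{\left(-11 \right)} + W 8 = 2 \left(-11\right) \frac{1}{-8 - 11} + 105 \cdot 8 = 2 \left(-11\right) \frac{1}{-19} + 840 = 2 \left(-11\right) \left(- \frac{1}{19}\right) + 840 = \frac{22}{19} + 840 = \frac{15982}{19}$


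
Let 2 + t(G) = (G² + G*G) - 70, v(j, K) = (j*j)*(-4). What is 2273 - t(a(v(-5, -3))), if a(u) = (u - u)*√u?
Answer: 2345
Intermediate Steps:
v(j, K) = -4*j² (v(j, K) = j²*(-4) = -4*j²)
a(u) = 0 (a(u) = 0*√u = 0)
t(G) = -72 + 2*G² (t(G) = -2 + ((G² + G*G) - 70) = -2 + ((G² + G²) - 70) = -2 + (2*G² - 70) = -2 + (-70 + 2*G²) = -72 + 2*G²)
2273 - t(a(v(-5, -3))) = 2273 - (-72 + 2*0²) = 2273 - (-72 + 2*0) = 2273 - (-72 + 0) = 2273 - 1*(-72) = 2273 + 72 = 2345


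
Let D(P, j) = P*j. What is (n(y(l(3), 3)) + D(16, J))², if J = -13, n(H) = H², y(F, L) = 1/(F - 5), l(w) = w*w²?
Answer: 10134650241/234256 ≈ 43263.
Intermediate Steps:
l(w) = w³
y(F, L) = 1/(-5 + F)
(n(y(l(3), 3)) + D(16, J))² = ((1/(-5 + 3³))² + 16*(-13))² = ((1/(-5 + 27))² - 208)² = ((1/22)² - 208)² = (1/484 - 208)² = (-100671/484)² = 10134650241/234256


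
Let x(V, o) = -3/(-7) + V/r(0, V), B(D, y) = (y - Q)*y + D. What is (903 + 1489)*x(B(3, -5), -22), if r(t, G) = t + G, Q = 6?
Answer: 23920/7 ≈ 3417.1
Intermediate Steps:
r(t, G) = G + t
B(D, y) = D + y*(-6 + y) (B(D, y) = (y - 1*6)*y + D = (y - 6)*y + D = (-6 + y)*y + D = y*(-6 + y) + D = D + y*(-6 + y))
x(V, o) = 10/7 (x(V, o) = -3/(-7) + V/(V + 0) = -3*(-⅐) + V/V = 3/7 + 1 = 10/7)
(903 + 1489)*x(B(3, -5), -22) = (903 + 1489)*(10/7) = 2392*(10/7) = 23920/7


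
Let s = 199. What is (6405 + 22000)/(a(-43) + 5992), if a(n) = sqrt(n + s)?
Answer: 42550690/8975977 - 28405*sqrt(39)/17951954 ≈ 4.7306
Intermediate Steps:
a(n) = sqrt(199 + n) (a(n) = sqrt(n + 199) = sqrt(199 + n))
(6405 + 22000)/(a(-43) + 5992) = (6405 + 22000)/(sqrt(199 - 43) + 5992) = 28405/(sqrt(156) + 5992) = 28405/(2*sqrt(39) + 5992) = 28405/(5992 + 2*sqrt(39))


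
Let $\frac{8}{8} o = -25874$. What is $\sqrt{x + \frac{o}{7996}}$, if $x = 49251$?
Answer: $\frac{\sqrt{787176458878}}{3998} \approx 221.92$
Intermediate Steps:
$o = -25874$
$\sqrt{x + \frac{o}{7996}} = \sqrt{49251 - \frac{25874}{7996}} = \sqrt{49251 - \frac{12937}{3998}} = \sqrt{\frac{196892561}{3998}} = \frac{\sqrt{787176458878}}{3998}$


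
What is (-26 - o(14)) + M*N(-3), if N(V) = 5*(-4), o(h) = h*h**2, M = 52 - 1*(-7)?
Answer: -3950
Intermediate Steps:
M = 59 (M = 52 + 7 = 59)
o(h) = h**3
N(V) = -20
(-26 - o(14)) + M*N(-3) = (-26 - 1*14**3) + 59*(-20) = (-26 - 1*2744) - 1180 = (-26 - 2744) - 1180 = -2770 - 1180 = -3950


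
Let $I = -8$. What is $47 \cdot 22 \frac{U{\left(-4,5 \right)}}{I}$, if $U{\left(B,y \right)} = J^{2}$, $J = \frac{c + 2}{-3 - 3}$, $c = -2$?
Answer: $0$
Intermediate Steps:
$J = 0$ ($J = \frac{-2 + 2}{-3 - 3} = \frac{0}{-6} = 0 \left(- \frac{1}{6}\right) = 0$)
$U{\left(B,y \right)} = 0$ ($U{\left(B,y \right)} = 0^{2} = 0$)
$47 \cdot 22 \frac{U{\left(-4,5 \right)}}{I} = 47 \cdot 22 \frac{0}{-8} = 1034 \cdot 0 \left(- \frac{1}{8}\right) = 1034 \cdot 0 = 0$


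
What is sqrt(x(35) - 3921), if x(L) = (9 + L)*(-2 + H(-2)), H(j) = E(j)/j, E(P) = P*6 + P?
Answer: I*sqrt(3701) ≈ 60.836*I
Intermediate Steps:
E(P) = 7*P (E(P) = 6*P + P = 7*P)
H(j) = 7 (H(j) = (7*j)/j = 7)
x(L) = 45 + 5*L (x(L) = (9 + L)*(-2 + 7) = (9 + L)*5 = 45 + 5*L)
sqrt(x(35) - 3921) = sqrt((45 + 5*35) - 3921) = sqrt((45 + 175) - 3921) = sqrt(220 - 3921) = sqrt(-3701) = I*sqrt(3701)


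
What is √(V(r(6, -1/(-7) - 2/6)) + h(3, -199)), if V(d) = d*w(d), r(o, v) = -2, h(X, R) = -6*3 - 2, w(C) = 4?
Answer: 2*I*√7 ≈ 5.2915*I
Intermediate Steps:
h(X, R) = -20 (h(X, R) = -18 - 2 = -20)
V(d) = 4*d (V(d) = d*4 = 4*d)
√(V(r(6, -1/(-7) - 2/6)) + h(3, -199)) = √(4*(-2) - 20) = √(-8 - 20) = √(-28) = 2*I*√7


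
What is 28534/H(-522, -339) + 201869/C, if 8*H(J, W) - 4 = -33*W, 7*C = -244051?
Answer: 39896198019/2731174741 ≈ 14.608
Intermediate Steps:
C = -244051/7 (C = (1/7)*(-244051) = -244051/7 ≈ -34864.)
H(J, W) = 1/2 - 33*W/8 (H(J, W) = 1/2 + (-33*W)/8 = 1/2 - 33*W/8)
28534/H(-522, -339) + 201869/C = 28534/(1/2 - 33/8*(-339)) + 201869/(-244051/7) = 28534/(1/2 + 11187/8) + 201869*(-7/244051) = 28534/(11191/8) - 1413083/244051 = 28534*(8/11191) - 1413083/244051 = 228272/11191 - 1413083/244051 = 39896198019/2731174741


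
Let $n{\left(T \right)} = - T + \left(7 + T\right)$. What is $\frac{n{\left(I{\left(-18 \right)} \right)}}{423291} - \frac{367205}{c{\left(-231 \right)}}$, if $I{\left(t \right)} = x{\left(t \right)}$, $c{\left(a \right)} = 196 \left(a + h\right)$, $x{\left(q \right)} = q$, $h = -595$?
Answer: $\frac{155435704927}{68529119736} \approx 2.2682$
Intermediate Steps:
$c{\left(a \right)} = -116620 + 196 a$ ($c{\left(a \right)} = 196 \left(a - 595\right) = 196 \left(-595 + a\right) = -116620 + 196 a$)
$I{\left(t \right)} = t$
$n{\left(T \right)} = 7$
$\frac{n{\left(I{\left(-18 \right)} \right)}}{423291} - \frac{367205}{c{\left(-231 \right)}} = \frac{7}{423291} - \frac{367205}{-116620 + 196 \left(-231\right)} = 7 \cdot \frac{1}{423291} - \frac{367205}{-116620 - 45276} = \frac{7}{423291} - \frac{367205}{-161896} = \frac{7}{423291} - - \frac{367205}{161896} = \frac{7}{423291} + \frac{367205}{161896} = \frac{155435704927}{68529119736}$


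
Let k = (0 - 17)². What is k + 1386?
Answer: 1675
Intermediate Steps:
k = 289 (k = (-17)² = 289)
k + 1386 = 289 + 1386 = 1675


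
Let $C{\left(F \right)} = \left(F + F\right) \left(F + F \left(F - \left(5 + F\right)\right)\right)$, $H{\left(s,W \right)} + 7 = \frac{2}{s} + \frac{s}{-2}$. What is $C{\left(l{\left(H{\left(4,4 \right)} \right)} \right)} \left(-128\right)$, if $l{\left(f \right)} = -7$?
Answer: $50176$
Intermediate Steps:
$H{\left(s,W \right)} = -7 + \frac{2}{s} - \frac{s}{2}$ ($H{\left(s,W \right)} = -7 + \left(\frac{2}{s} + \frac{s}{-2}\right) = -7 + \left(\frac{2}{s} + s \left(- \frac{1}{2}\right)\right) = -7 - \left(\frac{s}{2} - \frac{2}{s}\right) = -7 + \frac{2}{s} - \frac{s}{2}$)
$C{\left(F \right)} = - 8 F^{2}$ ($C{\left(F \right)} = 2 F \left(F + F \left(F - \left(5 + F\right)\right)\right) = 2 F \left(F + F \left(-5\right)\right) = 2 F \left(F - 5 F\right) = 2 F \left(- 4 F\right) = - 8 F^{2}$)
$C{\left(l{\left(H{\left(4,4 \right)} \right)} \right)} \left(-128\right) = - 8 \left(-7\right)^{2} \left(-128\right) = \left(-8\right) 49 \left(-128\right) = \left(-392\right) \left(-128\right) = 50176$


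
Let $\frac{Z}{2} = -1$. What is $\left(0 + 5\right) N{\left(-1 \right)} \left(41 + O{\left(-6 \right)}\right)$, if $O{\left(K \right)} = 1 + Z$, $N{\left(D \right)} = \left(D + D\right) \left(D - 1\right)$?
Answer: $800$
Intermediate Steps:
$Z = -2$ ($Z = 2 \left(-1\right) = -2$)
$N{\left(D \right)} = 2 D \left(-1 + D\right)$
$O{\left(K \right)} = -1$ ($O{\left(K \right)} = 1 - 2 = -1$)
$\left(0 + 5\right) N{\left(-1 \right)} \left(41 + O{\left(-6 \right)}\right) = \left(0 + 5\right) 2 \left(-1\right) \left(-1 - 1\right) \left(41 - 1\right) = 5 \cdot 2 \left(-1\right) \left(-2\right) 40 = 5 \cdot 4 \cdot 40 = 20 \cdot 40 = 800$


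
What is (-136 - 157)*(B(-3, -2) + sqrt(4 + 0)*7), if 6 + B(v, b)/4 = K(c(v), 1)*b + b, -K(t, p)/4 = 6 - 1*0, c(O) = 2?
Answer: -50982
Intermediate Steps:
K(t, p) = -24 (K(t, p) = -4*(6 - 1*0) = -4*(6 + 0) = -4*6 = -24)
B(v, b) = -24 - 92*b (B(v, b) = -24 + 4*(-24*b + b) = -24 + 4*(-23*b) = -24 - 92*b)
(-136 - 157)*(B(-3, -2) + sqrt(4 + 0)*7) = (-136 - 157)*((-24 - 92*(-2)) + sqrt(4 + 0)*7) = -293*((-24 + 184) + sqrt(4)*7) = -293*(160 + 2*7) = -293*(160 + 14) = -293*174 = -50982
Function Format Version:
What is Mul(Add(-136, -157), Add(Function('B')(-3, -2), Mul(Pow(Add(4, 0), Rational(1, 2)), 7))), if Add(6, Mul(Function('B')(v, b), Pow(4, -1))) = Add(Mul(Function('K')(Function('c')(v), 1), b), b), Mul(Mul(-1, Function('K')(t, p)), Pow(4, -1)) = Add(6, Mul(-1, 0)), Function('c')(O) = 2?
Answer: -50982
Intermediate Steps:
Function('K')(t, p) = -24 (Function('K')(t, p) = Mul(-4, Add(6, Mul(-1, 0))) = Mul(-4, Add(6, 0)) = Mul(-4, 6) = -24)
Function('B')(v, b) = Add(-24, Mul(-92, b)) (Function('B')(v, b) = Add(-24, Mul(4, Add(Mul(-24, b), b))) = Add(-24, Mul(4, Mul(-23, b))) = Add(-24, Mul(-92, b)))
Mul(Add(-136, -157), Add(Function('B')(-3, -2), Mul(Pow(Add(4, 0), Rational(1, 2)), 7))) = Mul(Add(-136, -157), Add(Add(-24, Mul(-92, -2)), Mul(Pow(Add(4, 0), Rational(1, 2)), 7))) = Mul(-293, Add(Add(-24, 184), Mul(Pow(4, Rational(1, 2)), 7))) = Mul(-293, Add(160, Mul(2, 7))) = Mul(-293, Add(160, 14)) = Mul(-293, 174) = -50982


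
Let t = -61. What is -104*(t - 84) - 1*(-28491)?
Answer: 43571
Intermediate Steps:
-104*(t - 84) - 1*(-28491) = -104*(-61 - 84) - 1*(-28491) = -104*(-145) + 28491 = 15080 + 28491 = 43571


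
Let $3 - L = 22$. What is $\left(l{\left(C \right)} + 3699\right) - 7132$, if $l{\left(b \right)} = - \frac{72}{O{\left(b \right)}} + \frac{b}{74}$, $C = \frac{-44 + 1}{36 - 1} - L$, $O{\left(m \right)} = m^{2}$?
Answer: $- \frac{429994409454}{125253695} \approx -3433.0$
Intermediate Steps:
$L = -19$ ($L = 3 - 22 = -19$)
$C = \frac{622}{35}$ ($C = \frac{-44 + 1}{36 - 1} - -19 = - \frac{43}{35} + 19 = \frac{622}{35} \approx 17.771$)
$l{\left(b \right)} = - \frac{72}{b^{2}} + \frac{b}{74}$
$\left(l{\left(C \right)} + 3699\right) - 7132 = \left(\left(- \frac{72}{\frac{386884}{1225}} + \frac{1}{74} \cdot \frac{622}{35}\right) + 3699\right) - 7132 = \left(\left(\left(-72\right) \frac{1225}{386884} + \frac{311}{1295}\right) + 3699\right) - 7132 = \left(\left(- \frac{22050}{96721} + \frac{311}{1295}\right) + 3699\right) - 7132 = \left(\frac{1525481}{125253695} + 3699\right) - 7132 = \frac{463314943286}{125253695} - 7132 = - \frac{429994409454}{125253695}$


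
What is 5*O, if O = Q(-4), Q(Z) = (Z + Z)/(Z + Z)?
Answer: 5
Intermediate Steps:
Q(Z) = 1 (Q(Z) = (2*Z)/((2*Z)) = (2*Z)*(1/(2*Z)) = 1)
O = 1
5*O = 5*1 = 5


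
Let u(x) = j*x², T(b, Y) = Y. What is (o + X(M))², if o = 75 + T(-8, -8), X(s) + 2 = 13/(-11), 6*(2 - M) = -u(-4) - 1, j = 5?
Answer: 492804/121 ≈ 4072.8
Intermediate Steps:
u(x) = 5*x²
M = 31/2 (M = 2 - (-5*(-4)² - 1)/6 = 2 - (-5*16 - 1)/6 = 2 - (-1*80 - 1)/6 = 2 - (-80 - 1)/6 = 2 - ⅙*(-81) = 2 + 27/2 = 31/2 ≈ 15.500)
X(s) = -35/11 (X(s) = -2 + 13/(-11) = -2 + 13*(-1/11) = -2 - 13/11 = -35/11)
o = 67 (o = 75 - 8 = 67)
(o + X(M))² = (67 - 35/11)² = (702/11)² = 492804/121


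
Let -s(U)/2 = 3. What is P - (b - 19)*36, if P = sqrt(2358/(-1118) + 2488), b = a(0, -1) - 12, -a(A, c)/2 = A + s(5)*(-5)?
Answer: 3276 + sqrt(776793667)/559 ≈ 3325.9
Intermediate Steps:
s(U) = -6 (s(U) = -2*3 = -6)
a(A, c) = -60 - 2*A (a(A, c) = -2*(A - 6*(-5)) = -2*(A + 30) = -2*(30 + A) = -60 - 2*A)
b = -72 (b = (-60 - 2*0) - 12 = (-60 + 0) - 12 = -60 - 12 = -72)
P = sqrt(776793667)/559 (P = sqrt(2358*(-1/1118) + 2488) = sqrt(-1179/559 + 2488) = sqrt(1389613/559) = sqrt(776793667)/559 ≈ 49.859)
P - (b - 19)*36 = sqrt(776793667)/559 - (-72 - 19)*36 = sqrt(776793667)/559 - (-91)*36 = sqrt(776793667)/559 - 1*(-3276) = sqrt(776793667)/559 + 3276 = 3276 + sqrt(776793667)/559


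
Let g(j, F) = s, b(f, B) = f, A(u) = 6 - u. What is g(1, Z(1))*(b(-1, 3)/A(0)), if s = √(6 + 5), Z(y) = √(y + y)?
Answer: -√11/6 ≈ -0.55277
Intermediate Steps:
Z(y) = √2*√y (Z(y) = √(2*y) = √2*√y)
s = √11 ≈ 3.3166
g(j, F) = √11
g(1, Z(1))*(b(-1, 3)/A(0)) = √11*(-1/(6 - 1*0)) = √11*(-1/(6 + 0)) = √11*(-1/6) = √11*((⅙)*(-1)) = √11*(-⅙) = -√11/6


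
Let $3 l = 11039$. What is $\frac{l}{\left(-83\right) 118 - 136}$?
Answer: $- \frac{11039}{29790} \approx -0.37056$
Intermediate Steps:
$l = \frac{11039}{3}$ ($l = \frac{1}{3} \cdot 11039 = \frac{11039}{3} \approx 3679.7$)
$\frac{l}{\left(-83\right) 118 - 136} = \frac{11039}{3 \left(\left(-83\right) 118 - 136\right)} = \frac{11039}{3 \left(-9794 - 136\right)} = \frac{11039}{3 \left(-9930\right)} = \frac{11039}{3} \left(- \frac{1}{9930}\right) = - \frac{11039}{29790}$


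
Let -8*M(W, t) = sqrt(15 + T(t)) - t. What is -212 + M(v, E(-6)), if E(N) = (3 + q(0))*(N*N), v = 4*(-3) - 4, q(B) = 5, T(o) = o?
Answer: -176 - sqrt(303)/8 ≈ -178.18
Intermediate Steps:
v = -16 (v = -12 - 4 = -16)
E(N) = 8*N**2 (E(N) = (3 + 5)*(N*N) = 8*N**2)
M(W, t) = -sqrt(15 + t)/8 + t/8 (M(W, t) = -(sqrt(15 + t) - t)/8 = -sqrt(15 + t)/8 + t/8)
-212 + M(v, E(-6)) = -212 + (-sqrt(15 + 8*(-6)**2)/8 + (8*(-6)**2)/8) = -212 + (-sqrt(15 + 8*36)/8 + (8*36)/8) = -212 + (-sqrt(15 + 288)/8 + (1/8)*288) = -212 + (-sqrt(303)/8 + 36) = -212 + (36 - sqrt(303)/8) = -176 - sqrt(303)/8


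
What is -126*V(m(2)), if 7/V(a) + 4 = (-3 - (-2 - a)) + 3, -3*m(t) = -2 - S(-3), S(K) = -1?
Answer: 2646/5 ≈ 529.20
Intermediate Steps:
m(t) = ⅓ (m(t) = -(-2 - 1*(-1))/3 = -(-2 + 1)/3 = -⅓*(-1) = ⅓)
V(a) = 7/(-2 + a) (V(a) = 7/(-4 + ((-3 - (-2 - a)) + 3)) = 7/(-4 + ((-3 + (2 + a)) + 3)) = 7/(-4 + ((-1 + a) + 3)) = 7/(-4 + (2 + a)) = 7/(-2 + a))
-126*V(m(2)) = -882/(-2 + ⅓) = -882/(-5/3) = -882*(-3)/5 = -126*(-21/5) = 2646/5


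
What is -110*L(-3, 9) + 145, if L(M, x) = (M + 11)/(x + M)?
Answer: -5/3 ≈ -1.6667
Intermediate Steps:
L(M, x) = (11 + M)/(M + x)
-110*L(-3, 9) + 145 = -110*(11 - 3)/(-3 + 9) + 145 = -110*8/6 + 145 = -55*8/3 + 145 = -110*4/3 + 145 = -440/3 + 145 = -5/3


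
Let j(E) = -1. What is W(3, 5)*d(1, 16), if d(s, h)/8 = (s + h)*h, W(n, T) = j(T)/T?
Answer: -2176/5 ≈ -435.20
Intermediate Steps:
W(n, T) = -1/T
d(s, h) = 8*h*(h + s) (d(s, h) = 8*((s + h)*h) = 8*((h + s)*h) = 8*(h*(h + s)) = 8*h*(h + s))
W(3, 5)*d(1, 16) = (-1/5)*(8*16*(16 + 1)) = (-1*1/5)*(8*16*17) = -1/5*2176 = -2176/5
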